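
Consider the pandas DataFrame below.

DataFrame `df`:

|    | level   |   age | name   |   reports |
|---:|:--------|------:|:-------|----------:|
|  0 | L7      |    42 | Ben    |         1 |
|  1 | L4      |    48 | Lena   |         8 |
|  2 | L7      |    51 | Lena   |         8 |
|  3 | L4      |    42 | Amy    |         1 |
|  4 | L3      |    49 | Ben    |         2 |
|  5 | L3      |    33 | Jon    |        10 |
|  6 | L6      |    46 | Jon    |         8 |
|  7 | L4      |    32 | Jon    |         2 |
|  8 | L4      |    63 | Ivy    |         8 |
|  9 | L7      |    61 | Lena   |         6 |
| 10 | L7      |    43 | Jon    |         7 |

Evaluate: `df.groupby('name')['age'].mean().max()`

group by name, mean of age:
name
Amy     42.000000
Ben     45.500000
Ivy     63.000000
Jon     38.500000
Lena    53.333333
Name: age, dtype: float64
Finally, max of the resulting series = 63.0.

63.0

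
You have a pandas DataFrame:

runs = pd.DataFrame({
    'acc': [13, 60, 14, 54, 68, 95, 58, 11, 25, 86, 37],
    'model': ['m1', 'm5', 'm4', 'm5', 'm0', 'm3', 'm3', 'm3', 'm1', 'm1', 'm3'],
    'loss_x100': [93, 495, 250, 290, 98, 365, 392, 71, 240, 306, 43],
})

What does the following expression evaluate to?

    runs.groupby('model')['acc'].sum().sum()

521

group by model, sum of acc:
model
m0     68
m1    124
m3    201
m4     14
m5    114
Name: acc, dtype: int64
Hence 521.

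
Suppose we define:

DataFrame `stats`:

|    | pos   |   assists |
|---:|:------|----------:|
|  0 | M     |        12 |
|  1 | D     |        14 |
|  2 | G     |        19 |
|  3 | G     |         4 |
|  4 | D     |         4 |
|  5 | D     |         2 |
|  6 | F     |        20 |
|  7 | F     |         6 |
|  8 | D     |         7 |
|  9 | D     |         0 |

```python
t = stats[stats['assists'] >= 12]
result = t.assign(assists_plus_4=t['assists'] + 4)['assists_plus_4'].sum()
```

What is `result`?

81

filter rows where assists >= 12:
  pos  assists
0   M       12
1   D       14
2   G       19
6   F       20
add column assists_plus_4 = t['assists'] + 4:
  pos  assists  assists_plus_4
0   M       12              16
1   D       14              18
2   G       19              23
6   F       20              24
Taking the sum of column 'assists_plus_4' gives 81.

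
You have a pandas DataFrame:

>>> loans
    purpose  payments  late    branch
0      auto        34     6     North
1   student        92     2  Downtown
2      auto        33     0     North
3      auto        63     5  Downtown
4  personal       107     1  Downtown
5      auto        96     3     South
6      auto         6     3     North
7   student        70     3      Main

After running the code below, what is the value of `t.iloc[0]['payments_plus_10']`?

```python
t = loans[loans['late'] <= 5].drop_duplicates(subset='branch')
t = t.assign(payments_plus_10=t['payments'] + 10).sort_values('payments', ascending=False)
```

106

filter rows where late <= 5:
    purpose  payments  late    branch
1   student        92     2  Downtown
2      auto        33     0     North
3      auto        63     5  Downtown
4  personal       107     1  Downtown
5      auto        96     3     South
6      auto         6     3     North
7   student        70     3      Main
drop duplicate branch (keep=first):
   purpose  payments  late    branch
1  student        92     2  Downtown
2     auto        33     0     North
5     auto        96     3     South
7  student        70     3      Main
add column payments_plus_10 = t['payments'] + 10:
   purpose  payments  late    branch  payments_plus_10
1  student        92     2  Downtown               102
2     auto        33     0     North                43
5     auto        96     3     South               106
7  student        70     3      Main                80
sort by payments descending:
   purpose  payments  late    branch  payments_plus_10
5     auto        96     3     South               106
1  student        92     2  Downtown               102
7  student        70     3      Main                80
2     auto        33     0     North                43
The value at position 0, column 'payments_plus_10' is 106.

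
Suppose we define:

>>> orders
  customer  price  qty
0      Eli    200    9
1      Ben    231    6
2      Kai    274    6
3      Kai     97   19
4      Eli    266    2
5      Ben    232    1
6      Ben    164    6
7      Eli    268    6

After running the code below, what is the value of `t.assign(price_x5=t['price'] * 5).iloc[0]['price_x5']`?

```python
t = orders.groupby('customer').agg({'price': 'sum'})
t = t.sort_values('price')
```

group by customer, sum of price:
          price
customer       
Ben         627
Eli         734
Kai         371
sort by price:
          price
customer       
Kai         371
Ben         627
Eli         734
add column price_x5 = t['price'] * 5:
          price  price_x5
customer                 
Kai         371      1855
Ben         627      3135
Eli         734      3670
value at position 0, column 'price_x5' → 1855

1855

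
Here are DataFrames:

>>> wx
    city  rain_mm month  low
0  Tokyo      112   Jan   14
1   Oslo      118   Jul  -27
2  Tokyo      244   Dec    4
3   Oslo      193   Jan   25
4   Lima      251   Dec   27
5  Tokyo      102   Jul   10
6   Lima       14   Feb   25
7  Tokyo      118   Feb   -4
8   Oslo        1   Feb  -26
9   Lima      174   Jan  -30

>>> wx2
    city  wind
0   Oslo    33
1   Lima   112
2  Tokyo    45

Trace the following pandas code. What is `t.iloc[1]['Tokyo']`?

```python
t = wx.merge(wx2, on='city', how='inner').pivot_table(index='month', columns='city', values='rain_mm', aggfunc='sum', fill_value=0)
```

118

merge on 'city' (how='inner') → 10 rows:
    city  rain_mm month  low  wind
0  Tokyo      112   Jan   14    45
1   Oslo      118   Jul  -27    33
2  Tokyo      244   Dec    4    45
3   Oslo      193   Jan   25    33
4   Lima      251   Dec   27   112
5  Tokyo      102   Jul   10    45
6   Lima       14   Feb   25   112
7  Tokyo      118   Feb   -4    45
8   Oslo        1   Feb  -26    33
9   Lima      174   Jan  -30   112
pivot: rows=month, cols=city, sum(rain_mm):
city   Lima  Oslo  Tokyo
month                   
Dec     251     0    244
Feb      14     1    118
Jan     174   193    112
Jul       0   118    102
Finally, value at position 1, column 'Tokyo' = 118.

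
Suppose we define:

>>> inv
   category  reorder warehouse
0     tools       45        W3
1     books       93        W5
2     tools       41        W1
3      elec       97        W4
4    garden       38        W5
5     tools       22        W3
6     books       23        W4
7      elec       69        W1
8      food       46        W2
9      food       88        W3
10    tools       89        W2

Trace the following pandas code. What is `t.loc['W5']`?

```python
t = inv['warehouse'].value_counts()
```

2

value_counts of warehouse:
warehouse
W3    3
W5    2
W1    2
W4    2
W2    2
Name: count, dtype: int64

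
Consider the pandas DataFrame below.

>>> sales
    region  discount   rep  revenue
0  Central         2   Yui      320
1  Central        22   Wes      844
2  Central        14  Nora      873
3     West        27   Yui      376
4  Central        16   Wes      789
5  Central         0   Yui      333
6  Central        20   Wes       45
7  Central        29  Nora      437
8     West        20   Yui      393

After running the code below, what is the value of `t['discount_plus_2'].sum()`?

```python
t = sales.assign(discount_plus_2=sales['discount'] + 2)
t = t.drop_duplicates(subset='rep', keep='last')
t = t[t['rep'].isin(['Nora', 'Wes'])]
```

add column discount_plus_2 = sales['discount'] + 2:
    region  discount   rep  revenue  discount_plus_2
0  Central         2   Yui      320                4
1  Central        22   Wes      844               24
2  Central        14  Nora      873               16
3     West        27   Yui      376               29
4  Central        16   Wes      789               18
5  Central         0   Yui      333                2
6  Central        20   Wes       45               22
7  Central        29  Nora      437               31
8     West        20   Yui      393               22
drop duplicate rep (keep=last):
    region  discount   rep  revenue  discount_plus_2
6  Central        20   Wes       45               22
7  Central        29  Nora      437               31
8     West        20   Yui      393               22
filter rows where rep in ['Nora', 'Wes']:
    region  discount   rep  revenue  discount_plus_2
6  Central        20   Wes       45               22
7  Central        29  Nora      437               31
The sum of column 'discount_plus_2' is 53.

53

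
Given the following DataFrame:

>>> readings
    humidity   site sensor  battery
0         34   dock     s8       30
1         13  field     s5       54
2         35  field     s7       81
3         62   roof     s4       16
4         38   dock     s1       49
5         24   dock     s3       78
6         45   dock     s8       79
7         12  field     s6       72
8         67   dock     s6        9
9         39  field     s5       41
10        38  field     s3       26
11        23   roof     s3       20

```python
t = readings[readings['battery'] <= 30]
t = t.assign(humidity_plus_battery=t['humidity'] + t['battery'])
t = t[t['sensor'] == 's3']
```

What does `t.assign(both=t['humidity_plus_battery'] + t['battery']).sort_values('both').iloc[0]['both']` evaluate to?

filter rows where battery <= 30:
    humidity   site sensor  battery
0         34   dock     s8       30
3         62   roof     s4       16
8         67   dock     s6        9
10        38  field     s3       26
11        23   roof     s3       20
add column humidity_plus_battery = t['humidity'] + t['battery']:
    humidity   site sensor  battery  humidity_plus_battery
0         34   dock     s8       30                     64
3         62   roof     s4       16                     78
8         67   dock     s6        9                     76
10        38  field     s3       26                     64
11        23   roof     s3       20                     43
filter rows where sensor == 's3':
    humidity   site sensor  battery  humidity_plus_battery
10        38  field     s3       26                     64
11        23   roof     s3       20                     43
add column both = t['humidity_plus_battery'] + t['battery']:
    humidity   site sensor  battery  humidity_plus_battery  both
10        38  field     s3       26                     64    90
11        23   roof     s3       20                     43    63
sort by both:
    humidity   site sensor  battery  humidity_plus_battery  both
11        23   roof     s3       20                     43    63
10        38  field     s3       26                     64    90

63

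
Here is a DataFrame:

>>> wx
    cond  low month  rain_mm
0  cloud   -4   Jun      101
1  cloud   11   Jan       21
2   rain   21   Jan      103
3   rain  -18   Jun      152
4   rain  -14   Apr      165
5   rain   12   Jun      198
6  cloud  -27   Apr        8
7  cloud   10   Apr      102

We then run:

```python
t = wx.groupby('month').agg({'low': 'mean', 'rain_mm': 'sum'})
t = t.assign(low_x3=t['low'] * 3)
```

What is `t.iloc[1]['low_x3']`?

48.0

group by month: mean(low), sum(rain_mm):
             low  rain_mm
month                    
Apr   -10.333333      275
Jan    16.000000      124
Jun    -3.333333      451
add column low_x3 = t['low'] * 3:
             low  rain_mm  low_x3
month                            
Apr   -10.333333      275   -31.0
Jan    16.000000      124    48.0
Jun    -3.333333      451   -10.0
Taking the value at position 1, column 'low_x3' gives 48.0.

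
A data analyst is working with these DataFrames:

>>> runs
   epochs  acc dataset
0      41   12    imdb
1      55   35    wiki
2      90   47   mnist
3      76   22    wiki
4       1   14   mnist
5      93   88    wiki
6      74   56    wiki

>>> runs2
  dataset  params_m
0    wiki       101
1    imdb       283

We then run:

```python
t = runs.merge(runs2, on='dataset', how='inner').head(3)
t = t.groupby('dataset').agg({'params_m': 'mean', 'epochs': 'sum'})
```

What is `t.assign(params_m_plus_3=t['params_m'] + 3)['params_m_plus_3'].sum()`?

merge on 'dataset' (how='inner') → 5 rows:
   epochs  acc dataset  params_m
0      41   12    imdb       283
1      55   35    wiki       101
2      76   22    wiki       101
3      93   88    wiki       101
4      74   56    wiki       101
take first 3 rows:
   epochs  acc dataset  params_m
0      41   12    imdb       283
1      55   35    wiki       101
2      76   22    wiki       101
group by dataset: mean(params_m), sum(epochs):
         params_m  epochs
dataset                  
imdb        283.0      41
wiki        101.0     131
add column params_m_plus_3 = t['params_m'] + 3:
         params_m  epochs  params_m_plus_3
dataset                                   
imdb        283.0      41            286.0
wiki        101.0     131            104.0

390.0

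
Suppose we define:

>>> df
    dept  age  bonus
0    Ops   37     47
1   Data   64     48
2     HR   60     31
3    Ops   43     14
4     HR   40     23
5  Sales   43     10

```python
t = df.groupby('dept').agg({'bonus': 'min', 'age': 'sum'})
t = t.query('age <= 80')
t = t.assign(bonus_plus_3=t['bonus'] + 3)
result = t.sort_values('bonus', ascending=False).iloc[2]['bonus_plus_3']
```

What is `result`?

group by dept: min(bonus), sum(age):
       bonus  age
dept             
Data      48   64
HR        23  100
Ops       14   80
Sales     10   43
filter rows where age <= 80:
       bonus  age
dept             
Data      48   64
Ops       14   80
Sales     10   43
add column bonus_plus_3 = t['bonus'] + 3:
       bonus  age  bonus_plus_3
dept                           
Data      48   64            51
Ops       14   80            17
Sales     10   43            13
sort by bonus descending:
       bonus  age  bonus_plus_3
dept                           
Data      48   64            51
Ops       14   80            17
Sales     10   43            13

13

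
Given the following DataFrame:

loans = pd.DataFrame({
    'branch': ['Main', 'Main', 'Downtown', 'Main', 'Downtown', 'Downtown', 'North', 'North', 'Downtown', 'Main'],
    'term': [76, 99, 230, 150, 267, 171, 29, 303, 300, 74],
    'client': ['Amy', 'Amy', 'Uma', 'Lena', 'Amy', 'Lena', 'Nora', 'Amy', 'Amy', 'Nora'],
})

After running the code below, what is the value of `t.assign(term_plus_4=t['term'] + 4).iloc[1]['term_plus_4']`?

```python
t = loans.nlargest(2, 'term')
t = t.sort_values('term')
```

307

take 2 rows with largest term:
     branch  term client
7     North   303    Amy
8  Downtown   300    Amy
sort by term:
     branch  term client
8  Downtown   300    Amy
7     North   303    Amy
add column term_plus_4 = t['term'] + 4:
     branch  term client  term_plus_4
8  Downtown   300    Amy          304
7     North   303    Amy          307
So iloc[1]['term_plus_4'] = 307.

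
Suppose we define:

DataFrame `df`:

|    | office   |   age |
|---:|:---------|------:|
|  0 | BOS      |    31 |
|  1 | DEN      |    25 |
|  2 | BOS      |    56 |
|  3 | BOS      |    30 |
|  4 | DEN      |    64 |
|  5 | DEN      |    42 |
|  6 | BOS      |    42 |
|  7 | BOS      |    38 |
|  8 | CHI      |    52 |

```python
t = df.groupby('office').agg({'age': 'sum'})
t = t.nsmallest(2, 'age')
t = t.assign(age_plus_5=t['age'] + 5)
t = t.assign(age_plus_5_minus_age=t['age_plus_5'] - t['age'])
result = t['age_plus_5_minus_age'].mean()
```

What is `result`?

group by office, sum of age:
        age
office     
BOS     197
CHI      52
DEN     131
take 2 rows with smallest age:
        age
office     
CHI      52
DEN     131
add column age_plus_5 = t['age'] + 5:
        age  age_plus_5
office                 
CHI      52          57
DEN     131         136
add column age_plus_5_minus_age = t['age_plus_5'] - t['age']:
        age  age_plus_5  age_plus_5_minus_age
office                                       
CHI      52          57                     5
DEN     131         136                     5

5.0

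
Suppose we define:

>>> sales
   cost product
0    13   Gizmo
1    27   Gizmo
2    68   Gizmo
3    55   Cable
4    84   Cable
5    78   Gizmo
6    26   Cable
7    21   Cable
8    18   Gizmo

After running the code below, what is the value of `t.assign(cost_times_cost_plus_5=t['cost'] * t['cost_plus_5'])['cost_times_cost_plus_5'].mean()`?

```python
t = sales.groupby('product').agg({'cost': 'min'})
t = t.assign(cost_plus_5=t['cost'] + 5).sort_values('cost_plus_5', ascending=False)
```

390.0

group by product, min of cost:
         cost
product      
Cable      21
Gizmo      13
add column cost_plus_5 = t['cost'] + 5:
         cost  cost_plus_5
product                   
Cable      21           26
Gizmo      13           18
sort by cost_plus_5 descending:
         cost  cost_plus_5
product                   
Cable      21           26
Gizmo      13           18
add column cost_times_cost_plus_5 = t['cost'] * t['cost_plus_5']:
         cost  cost_plus_5  cost_times_cost_plus_5
product                                           
Cable      21           26                     546
Gizmo      13           18                     234
So mean() = 390.0.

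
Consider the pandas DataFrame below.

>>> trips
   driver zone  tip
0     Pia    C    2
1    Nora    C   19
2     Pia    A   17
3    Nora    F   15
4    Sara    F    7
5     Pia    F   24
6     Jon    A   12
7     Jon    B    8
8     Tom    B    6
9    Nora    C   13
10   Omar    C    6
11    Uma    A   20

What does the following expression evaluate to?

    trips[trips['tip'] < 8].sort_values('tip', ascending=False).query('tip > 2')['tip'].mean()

filter rows where tip < 8:
   driver zone  tip
0     Pia    C    2
4    Sara    F    7
8     Tom    B    6
10   Omar    C    6
sort by tip descending:
   driver zone  tip
4    Sara    F    7
8     Tom    B    6
10   Omar    C    6
0     Pia    C    2
filter rows where tip > 2:
   driver zone  tip
4    Sara    F    7
8     Tom    B    6
10   Omar    C    6
Taking the mean of column 'tip' gives 6.33333333333.

6.33333333333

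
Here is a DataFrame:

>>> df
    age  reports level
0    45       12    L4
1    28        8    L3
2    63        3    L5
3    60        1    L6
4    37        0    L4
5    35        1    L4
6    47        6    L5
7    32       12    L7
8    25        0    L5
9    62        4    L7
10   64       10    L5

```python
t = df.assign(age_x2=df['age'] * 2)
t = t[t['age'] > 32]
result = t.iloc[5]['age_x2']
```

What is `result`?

94

add column age_x2 = df['age'] * 2:
    age  reports level  age_x2
0    45       12    L4      90
1    28        8    L3      56
2    63        3    L5     126
3    60        1    L6     120
4    37        0    L4      74
5    35        1    L4      70
6    47        6    L5      94
7    32       12    L7      64
8    25        0    L5      50
9    62        4    L7     124
10   64       10    L5     128
filter rows where age > 32:
    age  reports level  age_x2
0    45       12    L4      90
2    63        3    L5     126
3    60        1    L6     120
4    37        0    L4      74
5    35        1    L4      70
6    47        6    L5      94
9    62        4    L7     124
10   64       10    L5     128
The value at position 5, column 'age_x2' is 94.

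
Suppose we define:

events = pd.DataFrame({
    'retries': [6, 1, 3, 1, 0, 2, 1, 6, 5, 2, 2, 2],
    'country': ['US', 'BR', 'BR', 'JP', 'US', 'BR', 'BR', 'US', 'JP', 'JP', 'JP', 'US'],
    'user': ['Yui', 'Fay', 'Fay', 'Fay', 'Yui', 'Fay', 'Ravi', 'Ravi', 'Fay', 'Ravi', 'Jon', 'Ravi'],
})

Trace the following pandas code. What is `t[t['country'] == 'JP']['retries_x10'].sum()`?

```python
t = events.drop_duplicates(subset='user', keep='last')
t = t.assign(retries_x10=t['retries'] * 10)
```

drop duplicate user (keep=last):
    retries country  user
4         0      US   Yui
8         5      JP   Fay
10        2      JP   Jon
11        2      US  Ravi
add column retries_x10 = t['retries'] * 10:
    retries country  user  retries_x10
4         0      US   Yui            0
8         5      JP   Fay           50
10        2      JP   Jon           20
11        2      US  Ravi           20
filter rows where country == 'JP':
    retries country user  retries_x10
8         5      JP  Fay           50
10        2      JP  Jon           20
Finally, sum of column 'retries_x10' = 70.

70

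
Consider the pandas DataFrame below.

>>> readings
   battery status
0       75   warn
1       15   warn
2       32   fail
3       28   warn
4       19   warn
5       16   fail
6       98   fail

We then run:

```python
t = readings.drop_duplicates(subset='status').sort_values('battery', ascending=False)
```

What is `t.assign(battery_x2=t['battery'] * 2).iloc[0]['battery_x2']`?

150

drop duplicate status (keep=first):
   battery status
0       75   warn
2       32   fail
sort by battery descending:
   battery status
0       75   warn
2       32   fail
add column battery_x2 = t['battery'] * 2:
   battery status  battery_x2
0       75   warn         150
2       32   fail          64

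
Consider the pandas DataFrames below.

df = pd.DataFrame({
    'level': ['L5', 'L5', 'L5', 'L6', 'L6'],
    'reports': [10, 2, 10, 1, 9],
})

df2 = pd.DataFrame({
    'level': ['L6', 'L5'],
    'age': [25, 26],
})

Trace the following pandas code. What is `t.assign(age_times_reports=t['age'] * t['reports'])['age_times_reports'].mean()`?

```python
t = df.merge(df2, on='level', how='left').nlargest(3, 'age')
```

merge on 'level' (how='left') → 5 rows:
  level  reports  age
0    L5       10   26
1    L5        2   26
2    L5       10   26
3    L6        1   25
4    L6        9   25
take 3 rows with largest age:
  level  reports  age
0    L5       10   26
1    L5        2   26
2    L5       10   26
add column age_times_reports = t['age'] * t['reports']:
  level  reports  age  age_times_reports
0    L5       10   26                260
1    L5        2   26                 52
2    L5       10   26                260
So mean() = 190.666666667.

190.666666667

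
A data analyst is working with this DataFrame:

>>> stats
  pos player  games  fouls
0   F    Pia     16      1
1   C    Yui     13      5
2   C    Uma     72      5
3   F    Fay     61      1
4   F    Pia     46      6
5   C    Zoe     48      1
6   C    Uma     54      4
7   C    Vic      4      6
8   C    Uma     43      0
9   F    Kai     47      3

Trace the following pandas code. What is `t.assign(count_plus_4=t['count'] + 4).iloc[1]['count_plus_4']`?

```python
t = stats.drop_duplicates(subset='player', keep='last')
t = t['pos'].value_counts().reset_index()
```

drop duplicate player (keep=last):
  pos player  games  fouls
1   C    Yui     13      5
3   F    Fay     61      1
4   F    Pia     46      6
5   C    Zoe     48      1
7   C    Vic      4      6
8   C    Uma     43      0
9   F    Kai     47      3
value_counts of pos:
pos
C    4
F    3
Name: count, dtype: int64
reset_index():
  pos  count
0   C      4
1   F      3
add column count_plus_4 = t['count'] + 4:
  pos  count  count_plus_4
0   C      4             8
1   F      3             7
Reading off the value at position 1, column 'count_plus_4', we get 7.

7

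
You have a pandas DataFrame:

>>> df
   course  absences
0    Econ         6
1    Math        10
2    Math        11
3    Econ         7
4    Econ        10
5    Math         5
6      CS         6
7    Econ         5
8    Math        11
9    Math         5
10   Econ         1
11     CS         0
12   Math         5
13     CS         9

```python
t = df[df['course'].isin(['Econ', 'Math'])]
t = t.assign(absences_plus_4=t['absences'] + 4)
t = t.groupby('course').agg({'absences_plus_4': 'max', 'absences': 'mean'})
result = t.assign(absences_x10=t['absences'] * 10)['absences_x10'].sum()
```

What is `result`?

136.333333333

filter rows where course in ['Econ', 'Math']:
   course  absences
0    Econ         6
1    Math        10
2    Math        11
3    Econ         7
4    Econ        10
5    Math         5
7    Econ         5
8    Math        11
9    Math         5
10   Econ         1
12   Math         5
add column absences_plus_4 = t['absences'] + 4:
   course  absences  absences_plus_4
0    Econ         6               10
1    Math        10               14
2    Math        11               15
3    Econ         7               11
4    Econ        10               14
5    Math         5                9
7    Econ         5                9
8    Math        11               15
9    Math         5                9
10   Econ         1                5
12   Math         5                9
group by course: max(absences_plus_4), mean(absences):
        absences_plus_4  absences
course                           
Econ                 14  5.800000
Math                 15  7.833333
add column absences_x10 = t['absences'] * 10:
        absences_plus_4  absences  absences_x10
course                                         
Econ                 14  5.800000     58.000000
Math                 15  7.833333     78.333333
sum of column 'absences_x10' → 136.333333333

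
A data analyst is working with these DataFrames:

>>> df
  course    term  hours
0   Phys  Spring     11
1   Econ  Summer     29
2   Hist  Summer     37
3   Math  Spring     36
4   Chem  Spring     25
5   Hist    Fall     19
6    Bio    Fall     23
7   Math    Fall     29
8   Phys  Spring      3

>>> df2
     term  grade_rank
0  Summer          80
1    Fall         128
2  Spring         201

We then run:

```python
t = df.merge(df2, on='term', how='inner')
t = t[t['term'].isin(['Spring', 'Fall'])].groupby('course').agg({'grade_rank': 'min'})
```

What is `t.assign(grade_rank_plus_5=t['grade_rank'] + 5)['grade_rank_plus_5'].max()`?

merge on 'term' (how='inner') → 9 rows:
  course    term  hours  grade_rank
0   Phys  Spring     11         201
1   Econ  Summer     29          80
2   Hist  Summer     37          80
3   Math  Spring     36         201
4   Chem  Spring     25         201
5   Hist    Fall     19         128
6    Bio    Fall     23         128
7   Math    Fall     29         128
8   Phys  Spring      3         201
filter rows where term in ['Spring', 'Fall']:
  course    term  hours  grade_rank
0   Phys  Spring     11         201
3   Math  Spring     36         201
4   Chem  Spring     25         201
5   Hist    Fall     19         128
6    Bio    Fall     23         128
7   Math    Fall     29         128
8   Phys  Spring      3         201
group by course, min of grade_rank:
        grade_rank
course            
Bio            128
Chem           201
Hist           128
Math           128
Phys           201
add column grade_rank_plus_5 = t['grade_rank'] + 5:
        grade_rank  grade_rank_plus_5
course                               
Bio            128                133
Chem           201                206
Hist           128                133
Math           128                133
Phys           201                206
Taking the max of column 'grade_rank_plus_5' gives 206.

206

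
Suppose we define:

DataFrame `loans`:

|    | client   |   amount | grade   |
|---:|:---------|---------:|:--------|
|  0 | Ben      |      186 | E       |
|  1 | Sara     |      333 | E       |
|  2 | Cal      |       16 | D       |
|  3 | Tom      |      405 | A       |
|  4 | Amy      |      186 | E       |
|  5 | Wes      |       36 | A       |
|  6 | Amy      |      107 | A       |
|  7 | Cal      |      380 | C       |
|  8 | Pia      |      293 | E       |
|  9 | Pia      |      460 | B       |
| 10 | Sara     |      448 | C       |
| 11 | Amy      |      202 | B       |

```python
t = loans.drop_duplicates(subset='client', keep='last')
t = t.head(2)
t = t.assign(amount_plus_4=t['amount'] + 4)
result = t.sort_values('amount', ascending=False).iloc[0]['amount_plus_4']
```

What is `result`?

409

drop duplicate client (keep=last):
   client  amount grade
0     Ben     186     E
3     Tom     405     A
5     Wes      36     A
7     Cal     380     C
9     Pia     460     B
10   Sara     448     C
11    Amy     202     B
take first 2 rows:
  client  amount grade
0    Ben     186     E
3    Tom     405     A
add column amount_plus_4 = t['amount'] + 4:
  client  amount grade  amount_plus_4
0    Ben     186     E            190
3    Tom     405     A            409
sort by amount descending:
  client  amount grade  amount_plus_4
3    Tom     405     A            409
0    Ben     186     E            190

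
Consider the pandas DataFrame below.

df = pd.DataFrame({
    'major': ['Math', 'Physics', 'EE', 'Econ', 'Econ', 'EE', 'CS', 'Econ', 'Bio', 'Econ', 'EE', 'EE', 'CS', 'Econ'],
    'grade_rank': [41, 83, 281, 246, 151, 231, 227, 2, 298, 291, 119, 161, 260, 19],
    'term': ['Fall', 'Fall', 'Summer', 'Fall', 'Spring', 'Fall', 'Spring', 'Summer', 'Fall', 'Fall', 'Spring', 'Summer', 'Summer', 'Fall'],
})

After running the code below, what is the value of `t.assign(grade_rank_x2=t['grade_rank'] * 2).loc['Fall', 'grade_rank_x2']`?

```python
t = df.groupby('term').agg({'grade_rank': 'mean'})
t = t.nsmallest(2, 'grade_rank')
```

group by term, mean of grade_rank:
        grade_rank
term              
Fall    172.714286
Spring  165.666667
Summer  176.000000
take 2 rows with smallest grade_rank:
        grade_rank
term              
Spring  165.666667
Fall    172.714286
add column grade_rank_x2 = t['grade_rank'] * 2:
        grade_rank  grade_rank_x2
term                             
Spring  165.666667     331.333333
Fall    172.714286     345.428571
Reading off the value at row 'Fall', column 'grade_rank_x2', we get 345.428571429.

345.428571429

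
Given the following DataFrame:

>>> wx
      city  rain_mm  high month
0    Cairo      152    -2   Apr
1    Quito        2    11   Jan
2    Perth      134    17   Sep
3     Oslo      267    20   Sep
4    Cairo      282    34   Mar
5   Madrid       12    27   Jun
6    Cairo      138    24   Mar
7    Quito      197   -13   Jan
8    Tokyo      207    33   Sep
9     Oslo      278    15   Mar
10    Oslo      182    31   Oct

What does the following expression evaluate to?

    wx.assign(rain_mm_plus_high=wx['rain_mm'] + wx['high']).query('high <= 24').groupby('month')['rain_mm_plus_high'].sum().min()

150

add column rain_mm_plus_high = wx['rain_mm'] + wx['high']:
      city  rain_mm  high month  rain_mm_plus_high
0    Cairo      152    -2   Apr                150
1    Quito        2    11   Jan                 13
2    Perth      134    17   Sep                151
3     Oslo      267    20   Sep                287
4    Cairo      282    34   Mar                316
5   Madrid       12    27   Jun                 39
6    Cairo      138    24   Mar                162
7    Quito      197   -13   Jan                184
8    Tokyo      207    33   Sep                240
9     Oslo      278    15   Mar                293
10    Oslo      182    31   Oct                213
filter rows where high <= 24:
    city  rain_mm  high month  rain_mm_plus_high
0  Cairo      152    -2   Apr                150
1  Quito        2    11   Jan                 13
2  Perth      134    17   Sep                151
3   Oslo      267    20   Sep                287
6  Cairo      138    24   Mar                162
7  Quito      197   -13   Jan                184
9   Oslo      278    15   Mar                293
group by month, sum of rain_mm_plus_high:
month
Apr    150
Jan    197
Mar    455
Sep    438
Name: rain_mm_plus_high, dtype: int64
min of the resulting series → 150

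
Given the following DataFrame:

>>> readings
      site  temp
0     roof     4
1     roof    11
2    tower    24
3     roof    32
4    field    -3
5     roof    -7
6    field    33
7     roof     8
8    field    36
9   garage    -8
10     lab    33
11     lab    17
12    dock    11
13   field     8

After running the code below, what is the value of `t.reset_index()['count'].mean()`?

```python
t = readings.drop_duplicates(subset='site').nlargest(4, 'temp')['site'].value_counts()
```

1.0

drop duplicate site (keep=first):
      site  temp
0     roof     4
2    tower    24
4    field    -3
9   garage    -8
10     lab    33
12    dock    11
take 4 rows with largest temp:
     site  temp
10    lab    33
2   tower    24
12   dock    11
0    roof     4
value_counts of site:
site
lab      1
tower    1
dock     1
roof     1
Name: count, dtype: int64
reset_index():
    site  count
0    lab      1
1  tower      1
2   dock      1
3   roof      1
So mean() = 1.0.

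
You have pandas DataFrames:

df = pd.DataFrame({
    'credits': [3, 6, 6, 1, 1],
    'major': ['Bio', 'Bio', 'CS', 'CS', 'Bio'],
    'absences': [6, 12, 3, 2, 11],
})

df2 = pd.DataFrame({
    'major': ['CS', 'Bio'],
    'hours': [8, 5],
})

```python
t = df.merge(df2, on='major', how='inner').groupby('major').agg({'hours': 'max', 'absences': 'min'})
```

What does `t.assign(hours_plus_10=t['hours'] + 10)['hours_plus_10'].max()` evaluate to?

18

merge on 'major' (how='inner') → 5 rows:
   credits major  absences  hours
0        3   Bio         6      5
1        6   Bio        12      5
2        6    CS         3      8
3        1    CS         2      8
4        1   Bio        11      5
group by major: max(hours), min(absences):
       hours  absences
major                 
Bio        5         6
CS         8         2
add column hours_plus_10 = t['hours'] + 10:
       hours  absences  hours_plus_10
major                                
Bio        5         6             15
CS         8         2             18
Finally, max of column 'hours_plus_10' = 18.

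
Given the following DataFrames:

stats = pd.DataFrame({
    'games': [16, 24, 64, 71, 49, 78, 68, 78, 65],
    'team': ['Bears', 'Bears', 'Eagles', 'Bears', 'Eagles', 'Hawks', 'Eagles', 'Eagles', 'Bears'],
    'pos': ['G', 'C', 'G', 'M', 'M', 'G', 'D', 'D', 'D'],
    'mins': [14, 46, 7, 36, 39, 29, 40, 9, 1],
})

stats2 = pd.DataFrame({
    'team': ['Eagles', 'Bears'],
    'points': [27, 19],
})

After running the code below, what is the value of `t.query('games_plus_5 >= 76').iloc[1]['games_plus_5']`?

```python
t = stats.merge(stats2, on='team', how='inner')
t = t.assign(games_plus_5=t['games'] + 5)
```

83

merge on 'team' (how='inner') → 8 rows:
   games    team pos  mins  points
0     16   Bears   G    14      19
1     24   Bears   C    46      19
2     64  Eagles   G     7      27
3     71   Bears   M    36      19
4     49  Eagles   M    39      27
5     68  Eagles   D    40      27
6     78  Eagles   D     9      27
7     65   Bears   D     1      19
add column games_plus_5 = t['games'] + 5:
   games    team pos  mins  points  games_plus_5
0     16   Bears   G    14      19            21
1     24   Bears   C    46      19            29
2     64  Eagles   G     7      27            69
3     71   Bears   M    36      19            76
4     49  Eagles   M    39      27            54
5     68  Eagles   D    40      27            73
6     78  Eagles   D     9      27            83
7     65   Bears   D     1      19            70
filter rows where games_plus_5 >= 76:
   games    team pos  mins  points  games_plus_5
3     71   Bears   M    36      19            76
6     78  Eagles   D     9      27            83
Then the value at position 1, column 'games_plus_5': 83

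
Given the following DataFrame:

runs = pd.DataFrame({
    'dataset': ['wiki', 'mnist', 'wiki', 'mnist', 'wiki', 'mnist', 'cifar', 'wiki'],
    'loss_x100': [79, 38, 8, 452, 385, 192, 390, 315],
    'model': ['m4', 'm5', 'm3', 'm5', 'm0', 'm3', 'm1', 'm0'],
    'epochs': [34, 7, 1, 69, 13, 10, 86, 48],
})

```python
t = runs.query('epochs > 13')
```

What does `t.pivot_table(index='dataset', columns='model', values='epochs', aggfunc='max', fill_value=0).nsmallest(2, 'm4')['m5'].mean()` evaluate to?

filter rows where epochs > 13:
  dataset  loss_x100 model  epochs
0    wiki         79    m4      34
3   mnist        452    m5      69
6   cifar        390    m1      86
7    wiki        315    m0      48
pivot: rows=dataset, cols=model, max(epochs):
model    m0  m1  m4  m5
dataset                
cifar     0  86   0   0
mnist     0   0   0  69
wiki     48   0  34   0
take 2 rows with smallest m4:
model    m0  m1  m4  m5
dataset                
cifar     0  86   0   0
mnist     0   0   0  69
Then the mean of column 'm5': 34.5

34.5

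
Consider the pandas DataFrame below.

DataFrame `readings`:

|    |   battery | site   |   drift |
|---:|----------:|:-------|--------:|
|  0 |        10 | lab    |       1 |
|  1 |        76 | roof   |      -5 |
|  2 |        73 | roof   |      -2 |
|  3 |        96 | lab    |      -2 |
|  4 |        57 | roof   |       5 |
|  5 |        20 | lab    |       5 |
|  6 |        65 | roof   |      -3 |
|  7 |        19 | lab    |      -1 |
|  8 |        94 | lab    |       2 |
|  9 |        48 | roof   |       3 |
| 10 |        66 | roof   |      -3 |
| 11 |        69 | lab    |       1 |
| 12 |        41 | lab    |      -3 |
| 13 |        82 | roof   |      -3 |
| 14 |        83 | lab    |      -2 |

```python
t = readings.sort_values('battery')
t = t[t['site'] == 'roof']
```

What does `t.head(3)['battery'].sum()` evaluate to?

170

sort by battery:
    battery  site  drift
0        10   lab      1
7        19   lab     -1
5        20   lab      5
12       41   lab     -3
9        48  roof      3
4        57  roof      5
6        65  roof     -3
10       66  roof     -3
11       69   lab      1
2        73  roof     -2
1        76  roof     -5
13       82  roof     -3
14       83   lab     -2
8        94   lab      2
3        96   lab     -2
filter rows where site == 'roof':
    battery  site  drift
9        48  roof      3
4        57  roof      5
6        65  roof     -3
10       66  roof     -3
2        73  roof     -2
1        76  roof     -5
13       82  roof     -3
take first 3 rows:
   battery  site  drift
9       48  roof      3
4       57  roof      5
6       65  roof     -3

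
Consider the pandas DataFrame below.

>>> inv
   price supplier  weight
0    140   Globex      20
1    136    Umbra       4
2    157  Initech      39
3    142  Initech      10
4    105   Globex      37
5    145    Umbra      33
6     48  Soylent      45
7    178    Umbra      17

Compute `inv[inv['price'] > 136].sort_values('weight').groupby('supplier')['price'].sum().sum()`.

filter rows where price > 136:
   price supplier  weight
0    140   Globex      20
2    157  Initech      39
3    142  Initech      10
5    145    Umbra      33
7    178    Umbra      17
sort by weight:
   price supplier  weight
3    142  Initech      10
7    178    Umbra      17
0    140   Globex      20
5    145    Umbra      33
2    157  Initech      39
group by supplier, sum of price:
supplier
Globex     140
Initech    299
Umbra      323
Name: price, dtype: int64
The sum of the resulting series is 762.

762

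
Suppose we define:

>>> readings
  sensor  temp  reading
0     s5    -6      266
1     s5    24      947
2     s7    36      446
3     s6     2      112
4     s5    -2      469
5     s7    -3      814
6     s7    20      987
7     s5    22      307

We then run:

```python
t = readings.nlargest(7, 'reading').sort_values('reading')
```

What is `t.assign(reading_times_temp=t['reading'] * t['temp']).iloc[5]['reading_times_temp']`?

22728

take 7 rows with largest reading:
  sensor  temp  reading
6     s7    20      987
1     s5    24      947
5     s7    -3      814
4     s5    -2      469
2     s7    36      446
7     s5    22      307
0     s5    -6      266
sort by reading:
  sensor  temp  reading
0     s5    -6      266
7     s5    22      307
2     s7    36      446
4     s5    -2      469
5     s7    -3      814
1     s5    24      947
6     s7    20      987
add column reading_times_temp = t['reading'] * t['temp']:
  sensor  temp  reading  reading_times_temp
0     s5    -6      266               -1596
7     s5    22      307                6754
2     s7    36      446               16056
4     s5    -2      469                -938
5     s7    -3      814               -2442
1     s5    24      947               22728
6     s7    20      987               19740
Reading off the value at position 5, column 'reading_times_temp', we get 22728.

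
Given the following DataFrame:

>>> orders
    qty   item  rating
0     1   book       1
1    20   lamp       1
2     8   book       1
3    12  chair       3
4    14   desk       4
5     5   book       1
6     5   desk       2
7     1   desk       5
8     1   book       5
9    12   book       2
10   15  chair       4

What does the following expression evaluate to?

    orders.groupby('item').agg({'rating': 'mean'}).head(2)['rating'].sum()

group by item, mean of rating:
         rating
item           
book   2.000000
chair  3.500000
desk   3.666667
lamp   1.000000
take first 2 rows:
       rating
item         
book      2.0
chair     3.5

5.5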